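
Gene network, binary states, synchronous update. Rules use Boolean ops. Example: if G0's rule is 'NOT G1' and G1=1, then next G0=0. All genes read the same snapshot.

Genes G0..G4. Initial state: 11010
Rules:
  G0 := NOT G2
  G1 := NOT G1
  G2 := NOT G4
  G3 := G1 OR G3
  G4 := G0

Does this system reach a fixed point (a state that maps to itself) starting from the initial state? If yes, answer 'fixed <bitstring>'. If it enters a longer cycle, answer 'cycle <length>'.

Answer: cycle 6

Derivation:
Step 0: 11010
Step 1: G0=NOT G2=NOT 0=1 G1=NOT G1=NOT 1=0 G2=NOT G4=NOT 0=1 G3=G1|G3=1|1=1 G4=G0=1 -> 10111
Step 2: G0=NOT G2=NOT 1=0 G1=NOT G1=NOT 0=1 G2=NOT G4=NOT 1=0 G3=G1|G3=0|1=1 G4=G0=1 -> 01011
Step 3: G0=NOT G2=NOT 0=1 G1=NOT G1=NOT 1=0 G2=NOT G4=NOT 1=0 G3=G1|G3=1|1=1 G4=G0=0 -> 10010
Step 4: G0=NOT G2=NOT 0=1 G1=NOT G1=NOT 0=1 G2=NOT G4=NOT 0=1 G3=G1|G3=0|1=1 G4=G0=1 -> 11111
Step 5: G0=NOT G2=NOT 1=0 G1=NOT G1=NOT 1=0 G2=NOT G4=NOT 1=0 G3=G1|G3=1|1=1 G4=G0=1 -> 00011
Step 6: G0=NOT G2=NOT 0=1 G1=NOT G1=NOT 0=1 G2=NOT G4=NOT 1=0 G3=G1|G3=0|1=1 G4=G0=0 -> 11010
Cycle of length 6 starting at step 0 -> no fixed point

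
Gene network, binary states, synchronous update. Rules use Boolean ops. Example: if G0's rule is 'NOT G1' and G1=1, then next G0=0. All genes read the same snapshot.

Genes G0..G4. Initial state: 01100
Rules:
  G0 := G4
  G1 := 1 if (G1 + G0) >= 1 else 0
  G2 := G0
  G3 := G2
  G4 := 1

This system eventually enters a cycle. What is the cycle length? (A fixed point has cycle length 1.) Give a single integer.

Step 0: 01100
Step 1: G0=G4=0 G1=(1+0>=1)=1 G2=G0=0 G3=G2=1 G4=1(const) -> 01011
Step 2: G0=G4=1 G1=(1+0>=1)=1 G2=G0=0 G3=G2=0 G4=1(const) -> 11001
Step 3: G0=G4=1 G1=(1+1>=1)=1 G2=G0=1 G3=G2=0 G4=1(const) -> 11101
Step 4: G0=G4=1 G1=(1+1>=1)=1 G2=G0=1 G3=G2=1 G4=1(const) -> 11111
Step 5: G0=G4=1 G1=(1+1>=1)=1 G2=G0=1 G3=G2=1 G4=1(const) -> 11111
State from step 5 equals state from step 4 -> cycle length 1

Answer: 1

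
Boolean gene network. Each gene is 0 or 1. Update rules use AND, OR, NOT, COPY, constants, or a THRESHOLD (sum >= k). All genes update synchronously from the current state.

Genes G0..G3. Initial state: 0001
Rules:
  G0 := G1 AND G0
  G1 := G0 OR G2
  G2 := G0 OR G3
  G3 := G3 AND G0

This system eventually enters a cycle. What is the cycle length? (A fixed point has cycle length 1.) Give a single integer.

Answer: 1

Derivation:
Step 0: 0001
Step 1: G0=G1&G0=0&0=0 G1=G0|G2=0|0=0 G2=G0|G3=0|1=1 G3=G3&G0=1&0=0 -> 0010
Step 2: G0=G1&G0=0&0=0 G1=G0|G2=0|1=1 G2=G0|G3=0|0=0 G3=G3&G0=0&0=0 -> 0100
Step 3: G0=G1&G0=1&0=0 G1=G0|G2=0|0=0 G2=G0|G3=0|0=0 G3=G3&G0=0&0=0 -> 0000
Step 4: G0=G1&G0=0&0=0 G1=G0|G2=0|0=0 G2=G0|G3=0|0=0 G3=G3&G0=0&0=0 -> 0000
State from step 4 equals state from step 3 -> cycle length 1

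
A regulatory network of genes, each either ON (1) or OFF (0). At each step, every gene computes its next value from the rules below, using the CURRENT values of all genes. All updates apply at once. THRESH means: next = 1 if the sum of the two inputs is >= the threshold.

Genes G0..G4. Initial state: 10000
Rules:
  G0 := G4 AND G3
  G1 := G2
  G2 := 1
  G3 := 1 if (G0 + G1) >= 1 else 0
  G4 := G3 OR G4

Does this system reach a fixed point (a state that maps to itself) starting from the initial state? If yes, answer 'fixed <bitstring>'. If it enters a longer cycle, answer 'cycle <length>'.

Answer: fixed 11111

Derivation:
Step 0: 10000
Step 1: G0=G4&G3=0&0=0 G1=G2=0 G2=1(const) G3=(1+0>=1)=1 G4=G3|G4=0|0=0 -> 00110
Step 2: G0=G4&G3=0&1=0 G1=G2=1 G2=1(const) G3=(0+0>=1)=0 G4=G3|G4=1|0=1 -> 01101
Step 3: G0=G4&G3=1&0=0 G1=G2=1 G2=1(const) G3=(0+1>=1)=1 G4=G3|G4=0|1=1 -> 01111
Step 4: G0=G4&G3=1&1=1 G1=G2=1 G2=1(const) G3=(0+1>=1)=1 G4=G3|G4=1|1=1 -> 11111
Step 5: G0=G4&G3=1&1=1 G1=G2=1 G2=1(const) G3=(1+1>=1)=1 G4=G3|G4=1|1=1 -> 11111
Fixed point reached at step 4: 11111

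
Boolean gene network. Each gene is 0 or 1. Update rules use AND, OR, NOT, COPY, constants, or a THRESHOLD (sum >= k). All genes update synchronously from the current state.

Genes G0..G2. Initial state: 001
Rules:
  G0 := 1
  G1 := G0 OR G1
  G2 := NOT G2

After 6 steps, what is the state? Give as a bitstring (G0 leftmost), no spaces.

Step 1: G0=1(const) G1=G0|G1=0|0=0 G2=NOT G2=NOT 1=0 -> 100
Step 2: G0=1(const) G1=G0|G1=1|0=1 G2=NOT G2=NOT 0=1 -> 111
Step 3: G0=1(const) G1=G0|G1=1|1=1 G2=NOT G2=NOT 1=0 -> 110
Step 4: G0=1(const) G1=G0|G1=1|1=1 G2=NOT G2=NOT 0=1 -> 111
Step 5: G0=1(const) G1=G0|G1=1|1=1 G2=NOT G2=NOT 1=0 -> 110
Step 6: G0=1(const) G1=G0|G1=1|1=1 G2=NOT G2=NOT 0=1 -> 111

111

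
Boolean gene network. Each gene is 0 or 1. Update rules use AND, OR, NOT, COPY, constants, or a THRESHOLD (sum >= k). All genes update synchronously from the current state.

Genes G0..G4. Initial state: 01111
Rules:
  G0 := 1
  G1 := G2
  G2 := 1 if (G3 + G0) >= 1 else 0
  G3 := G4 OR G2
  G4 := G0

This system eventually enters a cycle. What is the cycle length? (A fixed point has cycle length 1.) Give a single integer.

Answer: 1

Derivation:
Step 0: 01111
Step 1: G0=1(const) G1=G2=1 G2=(1+0>=1)=1 G3=G4|G2=1|1=1 G4=G0=0 -> 11110
Step 2: G0=1(const) G1=G2=1 G2=(1+1>=1)=1 G3=G4|G2=0|1=1 G4=G0=1 -> 11111
Step 3: G0=1(const) G1=G2=1 G2=(1+1>=1)=1 G3=G4|G2=1|1=1 G4=G0=1 -> 11111
State from step 3 equals state from step 2 -> cycle length 1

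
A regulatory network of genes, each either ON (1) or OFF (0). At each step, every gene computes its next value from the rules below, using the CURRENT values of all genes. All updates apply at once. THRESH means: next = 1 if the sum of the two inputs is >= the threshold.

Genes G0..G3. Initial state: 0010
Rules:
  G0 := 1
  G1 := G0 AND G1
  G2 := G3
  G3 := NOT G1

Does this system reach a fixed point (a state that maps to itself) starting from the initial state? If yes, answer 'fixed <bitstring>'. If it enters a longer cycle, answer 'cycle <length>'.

Answer: fixed 1011

Derivation:
Step 0: 0010
Step 1: G0=1(const) G1=G0&G1=0&0=0 G2=G3=0 G3=NOT G1=NOT 0=1 -> 1001
Step 2: G0=1(const) G1=G0&G1=1&0=0 G2=G3=1 G3=NOT G1=NOT 0=1 -> 1011
Step 3: G0=1(const) G1=G0&G1=1&0=0 G2=G3=1 G3=NOT G1=NOT 0=1 -> 1011
Fixed point reached at step 2: 1011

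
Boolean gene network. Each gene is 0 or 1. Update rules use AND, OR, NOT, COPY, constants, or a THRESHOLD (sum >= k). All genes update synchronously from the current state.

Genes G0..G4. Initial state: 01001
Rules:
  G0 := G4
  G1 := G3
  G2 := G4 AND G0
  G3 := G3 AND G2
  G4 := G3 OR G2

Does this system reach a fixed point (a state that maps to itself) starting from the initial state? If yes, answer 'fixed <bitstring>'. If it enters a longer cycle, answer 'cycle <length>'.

Step 0: 01001
Step 1: G0=G4=1 G1=G3=0 G2=G4&G0=1&0=0 G3=G3&G2=0&0=0 G4=G3|G2=0|0=0 -> 10000
Step 2: G0=G4=0 G1=G3=0 G2=G4&G0=0&1=0 G3=G3&G2=0&0=0 G4=G3|G2=0|0=0 -> 00000
Step 3: G0=G4=0 G1=G3=0 G2=G4&G0=0&0=0 G3=G3&G2=0&0=0 G4=G3|G2=0|0=0 -> 00000
Fixed point reached at step 2: 00000

Answer: fixed 00000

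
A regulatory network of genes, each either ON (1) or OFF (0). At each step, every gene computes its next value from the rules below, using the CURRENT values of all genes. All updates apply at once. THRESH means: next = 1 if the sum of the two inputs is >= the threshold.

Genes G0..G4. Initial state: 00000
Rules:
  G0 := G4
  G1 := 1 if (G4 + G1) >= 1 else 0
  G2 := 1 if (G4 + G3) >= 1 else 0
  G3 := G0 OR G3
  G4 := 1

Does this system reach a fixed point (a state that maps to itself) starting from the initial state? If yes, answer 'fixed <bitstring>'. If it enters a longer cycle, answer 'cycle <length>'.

Answer: fixed 11111

Derivation:
Step 0: 00000
Step 1: G0=G4=0 G1=(0+0>=1)=0 G2=(0+0>=1)=0 G3=G0|G3=0|0=0 G4=1(const) -> 00001
Step 2: G0=G4=1 G1=(1+0>=1)=1 G2=(1+0>=1)=1 G3=G0|G3=0|0=0 G4=1(const) -> 11101
Step 3: G0=G4=1 G1=(1+1>=1)=1 G2=(1+0>=1)=1 G3=G0|G3=1|0=1 G4=1(const) -> 11111
Step 4: G0=G4=1 G1=(1+1>=1)=1 G2=(1+1>=1)=1 G3=G0|G3=1|1=1 G4=1(const) -> 11111
Fixed point reached at step 3: 11111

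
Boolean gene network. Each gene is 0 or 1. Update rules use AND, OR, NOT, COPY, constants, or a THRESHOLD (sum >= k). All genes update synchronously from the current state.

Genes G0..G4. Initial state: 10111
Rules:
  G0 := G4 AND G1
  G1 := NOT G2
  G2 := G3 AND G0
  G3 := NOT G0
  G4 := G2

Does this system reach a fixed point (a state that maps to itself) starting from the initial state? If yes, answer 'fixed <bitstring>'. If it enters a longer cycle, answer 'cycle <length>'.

Answer: fixed 01010

Derivation:
Step 0: 10111
Step 1: G0=G4&G1=1&0=0 G1=NOT G2=NOT 1=0 G2=G3&G0=1&1=1 G3=NOT G0=NOT 1=0 G4=G2=1 -> 00101
Step 2: G0=G4&G1=1&0=0 G1=NOT G2=NOT 1=0 G2=G3&G0=0&0=0 G3=NOT G0=NOT 0=1 G4=G2=1 -> 00011
Step 3: G0=G4&G1=1&0=0 G1=NOT G2=NOT 0=1 G2=G3&G0=1&0=0 G3=NOT G0=NOT 0=1 G4=G2=0 -> 01010
Step 4: G0=G4&G1=0&1=0 G1=NOT G2=NOT 0=1 G2=G3&G0=1&0=0 G3=NOT G0=NOT 0=1 G4=G2=0 -> 01010
Fixed point reached at step 3: 01010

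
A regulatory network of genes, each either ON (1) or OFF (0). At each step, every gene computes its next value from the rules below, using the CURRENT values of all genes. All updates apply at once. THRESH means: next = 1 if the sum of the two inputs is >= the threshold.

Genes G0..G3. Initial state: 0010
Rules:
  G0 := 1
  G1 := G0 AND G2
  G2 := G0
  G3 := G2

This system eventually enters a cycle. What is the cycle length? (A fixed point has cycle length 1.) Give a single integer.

Answer: 1

Derivation:
Step 0: 0010
Step 1: G0=1(const) G1=G0&G2=0&1=0 G2=G0=0 G3=G2=1 -> 1001
Step 2: G0=1(const) G1=G0&G2=1&0=0 G2=G0=1 G3=G2=0 -> 1010
Step 3: G0=1(const) G1=G0&G2=1&1=1 G2=G0=1 G3=G2=1 -> 1111
Step 4: G0=1(const) G1=G0&G2=1&1=1 G2=G0=1 G3=G2=1 -> 1111
State from step 4 equals state from step 3 -> cycle length 1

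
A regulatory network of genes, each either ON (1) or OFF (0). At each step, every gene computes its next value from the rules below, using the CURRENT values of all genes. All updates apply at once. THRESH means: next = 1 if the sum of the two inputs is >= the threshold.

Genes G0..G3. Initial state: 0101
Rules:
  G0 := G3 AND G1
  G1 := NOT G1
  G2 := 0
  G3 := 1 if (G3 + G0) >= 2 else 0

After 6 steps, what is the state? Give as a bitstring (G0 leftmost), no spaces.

Step 1: G0=G3&G1=1&1=1 G1=NOT G1=NOT 1=0 G2=0(const) G3=(1+0>=2)=0 -> 1000
Step 2: G0=G3&G1=0&0=0 G1=NOT G1=NOT 0=1 G2=0(const) G3=(0+1>=2)=0 -> 0100
Step 3: G0=G3&G1=0&1=0 G1=NOT G1=NOT 1=0 G2=0(const) G3=(0+0>=2)=0 -> 0000
Step 4: G0=G3&G1=0&0=0 G1=NOT G1=NOT 0=1 G2=0(const) G3=(0+0>=2)=0 -> 0100
Step 5: G0=G3&G1=0&1=0 G1=NOT G1=NOT 1=0 G2=0(const) G3=(0+0>=2)=0 -> 0000
Step 6: G0=G3&G1=0&0=0 G1=NOT G1=NOT 0=1 G2=0(const) G3=(0+0>=2)=0 -> 0100

0100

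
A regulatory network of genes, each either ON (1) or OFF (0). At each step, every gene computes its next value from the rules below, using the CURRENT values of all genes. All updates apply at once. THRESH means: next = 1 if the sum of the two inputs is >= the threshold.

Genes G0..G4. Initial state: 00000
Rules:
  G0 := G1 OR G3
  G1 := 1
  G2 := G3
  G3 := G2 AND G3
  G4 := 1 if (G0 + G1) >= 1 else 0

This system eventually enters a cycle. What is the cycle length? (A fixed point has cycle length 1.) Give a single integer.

Step 0: 00000
Step 1: G0=G1|G3=0|0=0 G1=1(const) G2=G3=0 G3=G2&G3=0&0=0 G4=(0+0>=1)=0 -> 01000
Step 2: G0=G1|G3=1|0=1 G1=1(const) G2=G3=0 G3=G2&G3=0&0=0 G4=(0+1>=1)=1 -> 11001
Step 3: G0=G1|G3=1|0=1 G1=1(const) G2=G3=0 G3=G2&G3=0&0=0 G4=(1+1>=1)=1 -> 11001
State from step 3 equals state from step 2 -> cycle length 1

Answer: 1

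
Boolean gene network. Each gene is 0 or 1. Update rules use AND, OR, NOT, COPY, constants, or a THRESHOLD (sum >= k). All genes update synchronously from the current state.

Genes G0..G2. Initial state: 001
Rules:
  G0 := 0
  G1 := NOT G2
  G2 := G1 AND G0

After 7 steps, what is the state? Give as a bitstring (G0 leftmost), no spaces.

Step 1: G0=0(const) G1=NOT G2=NOT 1=0 G2=G1&G0=0&0=0 -> 000
Step 2: G0=0(const) G1=NOT G2=NOT 0=1 G2=G1&G0=0&0=0 -> 010
Step 3: G0=0(const) G1=NOT G2=NOT 0=1 G2=G1&G0=1&0=0 -> 010
Step 4: G0=0(const) G1=NOT G2=NOT 0=1 G2=G1&G0=1&0=0 -> 010
Step 5: G0=0(const) G1=NOT G2=NOT 0=1 G2=G1&G0=1&0=0 -> 010
Step 6: G0=0(const) G1=NOT G2=NOT 0=1 G2=G1&G0=1&0=0 -> 010
Step 7: G0=0(const) G1=NOT G2=NOT 0=1 G2=G1&G0=1&0=0 -> 010

010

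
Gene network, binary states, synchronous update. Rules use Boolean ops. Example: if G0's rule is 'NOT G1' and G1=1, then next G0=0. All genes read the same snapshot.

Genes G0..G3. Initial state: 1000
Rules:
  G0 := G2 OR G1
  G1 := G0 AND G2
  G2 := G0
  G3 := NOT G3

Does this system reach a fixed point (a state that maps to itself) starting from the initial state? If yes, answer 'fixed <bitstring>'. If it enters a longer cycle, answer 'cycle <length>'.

Answer: cycle 2

Derivation:
Step 0: 1000
Step 1: G0=G2|G1=0|0=0 G1=G0&G2=1&0=0 G2=G0=1 G3=NOT G3=NOT 0=1 -> 0011
Step 2: G0=G2|G1=1|0=1 G1=G0&G2=0&1=0 G2=G0=0 G3=NOT G3=NOT 1=0 -> 1000
Cycle of length 2 starting at step 0 -> no fixed point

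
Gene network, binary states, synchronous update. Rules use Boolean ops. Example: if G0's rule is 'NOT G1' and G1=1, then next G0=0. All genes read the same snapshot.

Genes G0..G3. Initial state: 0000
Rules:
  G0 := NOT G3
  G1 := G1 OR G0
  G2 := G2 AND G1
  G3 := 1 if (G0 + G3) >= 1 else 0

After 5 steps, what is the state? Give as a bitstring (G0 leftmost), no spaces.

Step 1: G0=NOT G3=NOT 0=1 G1=G1|G0=0|0=0 G2=G2&G1=0&0=0 G3=(0+0>=1)=0 -> 1000
Step 2: G0=NOT G3=NOT 0=1 G1=G1|G0=0|1=1 G2=G2&G1=0&0=0 G3=(1+0>=1)=1 -> 1101
Step 3: G0=NOT G3=NOT 1=0 G1=G1|G0=1|1=1 G2=G2&G1=0&1=0 G3=(1+1>=1)=1 -> 0101
Step 4: G0=NOT G3=NOT 1=0 G1=G1|G0=1|0=1 G2=G2&G1=0&1=0 G3=(0+1>=1)=1 -> 0101
Step 5: G0=NOT G3=NOT 1=0 G1=G1|G0=1|0=1 G2=G2&G1=0&1=0 G3=(0+1>=1)=1 -> 0101

0101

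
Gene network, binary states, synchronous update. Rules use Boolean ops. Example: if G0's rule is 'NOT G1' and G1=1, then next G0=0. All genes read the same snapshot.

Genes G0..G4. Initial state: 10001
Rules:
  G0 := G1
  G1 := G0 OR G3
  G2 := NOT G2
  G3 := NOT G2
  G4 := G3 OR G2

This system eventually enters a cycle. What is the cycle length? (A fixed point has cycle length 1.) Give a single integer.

Answer: 2

Derivation:
Step 0: 10001
Step 1: G0=G1=0 G1=G0|G3=1|0=1 G2=NOT G2=NOT 0=1 G3=NOT G2=NOT 0=1 G4=G3|G2=0|0=0 -> 01110
Step 2: G0=G1=1 G1=G0|G3=0|1=1 G2=NOT G2=NOT 1=0 G3=NOT G2=NOT 1=0 G4=G3|G2=1|1=1 -> 11001
Step 3: G0=G1=1 G1=G0|G3=1|0=1 G2=NOT G2=NOT 0=1 G3=NOT G2=NOT 0=1 G4=G3|G2=0|0=0 -> 11110
Step 4: G0=G1=1 G1=G0|G3=1|1=1 G2=NOT G2=NOT 1=0 G3=NOT G2=NOT 1=0 G4=G3|G2=1|1=1 -> 11001
State from step 4 equals state from step 2 -> cycle length 2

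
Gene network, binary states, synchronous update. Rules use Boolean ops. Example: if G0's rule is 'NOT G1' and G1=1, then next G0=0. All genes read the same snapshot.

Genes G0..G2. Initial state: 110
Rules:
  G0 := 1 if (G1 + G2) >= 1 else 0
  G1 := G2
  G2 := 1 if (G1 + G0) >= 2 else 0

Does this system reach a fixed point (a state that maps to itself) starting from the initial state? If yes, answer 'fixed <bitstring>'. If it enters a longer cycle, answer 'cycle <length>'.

Answer: cycle 2

Derivation:
Step 0: 110
Step 1: G0=(1+0>=1)=1 G1=G2=0 G2=(1+1>=2)=1 -> 101
Step 2: G0=(0+1>=1)=1 G1=G2=1 G2=(0+1>=2)=0 -> 110
Cycle of length 2 starting at step 0 -> no fixed point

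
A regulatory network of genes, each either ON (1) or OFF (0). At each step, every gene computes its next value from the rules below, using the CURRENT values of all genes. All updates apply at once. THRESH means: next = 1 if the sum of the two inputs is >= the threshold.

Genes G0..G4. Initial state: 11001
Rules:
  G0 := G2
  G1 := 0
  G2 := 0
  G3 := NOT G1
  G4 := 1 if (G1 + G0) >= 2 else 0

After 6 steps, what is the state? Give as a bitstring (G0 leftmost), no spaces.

Step 1: G0=G2=0 G1=0(const) G2=0(const) G3=NOT G1=NOT 1=0 G4=(1+1>=2)=1 -> 00001
Step 2: G0=G2=0 G1=0(const) G2=0(const) G3=NOT G1=NOT 0=1 G4=(0+0>=2)=0 -> 00010
Step 3: G0=G2=0 G1=0(const) G2=0(const) G3=NOT G1=NOT 0=1 G4=(0+0>=2)=0 -> 00010
Step 4: G0=G2=0 G1=0(const) G2=0(const) G3=NOT G1=NOT 0=1 G4=(0+0>=2)=0 -> 00010
Step 5: G0=G2=0 G1=0(const) G2=0(const) G3=NOT G1=NOT 0=1 G4=(0+0>=2)=0 -> 00010
Step 6: G0=G2=0 G1=0(const) G2=0(const) G3=NOT G1=NOT 0=1 G4=(0+0>=2)=0 -> 00010

00010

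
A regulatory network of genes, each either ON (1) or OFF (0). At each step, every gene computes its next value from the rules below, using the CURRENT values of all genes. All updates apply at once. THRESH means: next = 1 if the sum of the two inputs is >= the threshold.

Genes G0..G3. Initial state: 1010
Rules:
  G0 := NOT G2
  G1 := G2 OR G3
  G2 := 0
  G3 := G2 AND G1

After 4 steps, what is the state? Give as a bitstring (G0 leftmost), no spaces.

Step 1: G0=NOT G2=NOT 1=0 G1=G2|G3=1|0=1 G2=0(const) G3=G2&G1=1&0=0 -> 0100
Step 2: G0=NOT G2=NOT 0=1 G1=G2|G3=0|0=0 G2=0(const) G3=G2&G1=0&1=0 -> 1000
Step 3: G0=NOT G2=NOT 0=1 G1=G2|G3=0|0=0 G2=0(const) G3=G2&G1=0&0=0 -> 1000
Step 4: G0=NOT G2=NOT 0=1 G1=G2|G3=0|0=0 G2=0(const) G3=G2&G1=0&0=0 -> 1000

1000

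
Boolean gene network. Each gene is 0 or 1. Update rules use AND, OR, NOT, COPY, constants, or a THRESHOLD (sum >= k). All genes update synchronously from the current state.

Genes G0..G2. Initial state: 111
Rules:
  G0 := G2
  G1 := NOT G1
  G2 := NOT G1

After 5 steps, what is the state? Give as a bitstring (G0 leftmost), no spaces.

Step 1: G0=G2=1 G1=NOT G1=NOT 1=0 G2=NOT G1=NOT 1=0 -> 100
Step 2: G0=G2=0 G1=NOT G1=NOT 0=1 G2=NOT G1=NOT 0=1 -> 011
Step 3: G0=G2=1 G1=NOT G1=NOT 1=0 G2=NOT G1=NOT 1=0 -> 100
Step 4: G0=G2=0 G1=NOT G1=NOT 0=1 G2=NOT G1=NOT 0=1 -> 011
Step 5: G0=G2=1 G1=NOT G1=NOT 1=0 G2=NOT G1=NOT 1=0 -> 100

100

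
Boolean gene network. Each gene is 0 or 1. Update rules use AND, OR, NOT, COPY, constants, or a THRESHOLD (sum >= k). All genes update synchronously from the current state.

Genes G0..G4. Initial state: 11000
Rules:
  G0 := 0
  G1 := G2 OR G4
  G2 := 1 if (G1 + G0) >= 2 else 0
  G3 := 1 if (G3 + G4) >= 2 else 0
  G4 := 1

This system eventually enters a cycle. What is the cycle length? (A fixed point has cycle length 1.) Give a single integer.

Answer: 1

Derivation:
Step 0: 11000
Step 1: G0=0(const) G1=G2|G4=0|0=0 G2=(1+1>=2)=1 G3=(0+0>=2)=0 G4=1(const) -> 00101
Step 2: G0=0(const) G1=G2|G4=1|1=1 G2=(0+0>=2)=0 G3=(0+1>=2)=0 G4=1(const) -> 01001
Step 3: G0=0(const) G1=G2|G4=0|1=1 G2=(1+0>=2)=0 G3=(0+1>=2)=0 G4=1(const) -> 01001
State from step 3 equals state from step 2 -> cycle length 1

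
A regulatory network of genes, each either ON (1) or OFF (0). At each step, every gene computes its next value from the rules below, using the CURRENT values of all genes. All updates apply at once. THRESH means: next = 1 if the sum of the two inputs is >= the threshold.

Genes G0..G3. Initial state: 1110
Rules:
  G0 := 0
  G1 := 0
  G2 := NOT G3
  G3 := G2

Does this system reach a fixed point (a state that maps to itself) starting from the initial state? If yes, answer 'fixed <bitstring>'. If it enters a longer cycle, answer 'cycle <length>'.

Answer: cycle 4

Derivation:
Step 0: 1110
Step 1: G0=0(const) G1=0(const) G2=NOT G3=NOT 0=1 G3=G2=1 -> 0011
Step 2: G0=0(const) G1=0(const) G2=NOT G3=NOT 1=0 G3=G2=1 -> 0001
Step 3: G0=0(const) G1=0(const) G2=NOT G3=NOT 1=0 G3=G2=0 -> 0000
Step 4: G0=0(const) G1=0(const) G2=NOT G3=NOT 0=1 G3=G2=0 -> 0010
Step 5: G0=0(const) G1=0(const) G2=NOT G3=NOT 0=1 G3=G2=1 -> 0011
Cycle of length 4 starting at step 1 -> no fixed point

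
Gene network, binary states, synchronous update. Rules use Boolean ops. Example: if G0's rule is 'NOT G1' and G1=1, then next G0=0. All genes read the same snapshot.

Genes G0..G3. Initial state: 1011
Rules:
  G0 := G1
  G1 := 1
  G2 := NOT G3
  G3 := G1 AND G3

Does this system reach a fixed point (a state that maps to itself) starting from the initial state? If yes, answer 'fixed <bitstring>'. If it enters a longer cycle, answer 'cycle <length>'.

Step 0: 1011
Step 1: G0=G1=0 G1=1(const) G2=NOT G3=NOT 1=0 G3=G1&G3=0&1=0 -> 0100
Step 2: G0=G1=1 G1=1(const) G2=NOT G3=NOT 0=1 G3=G1&G3=1&0=0 -> 1110
Step 3: G0=G1=1 G1=1(const) G2=NOT G3=NOT 0=1 G3=G1&G3=1&0=0 -> 1110
Fixed point reached at step 2: 1110

Answer: fixed 1110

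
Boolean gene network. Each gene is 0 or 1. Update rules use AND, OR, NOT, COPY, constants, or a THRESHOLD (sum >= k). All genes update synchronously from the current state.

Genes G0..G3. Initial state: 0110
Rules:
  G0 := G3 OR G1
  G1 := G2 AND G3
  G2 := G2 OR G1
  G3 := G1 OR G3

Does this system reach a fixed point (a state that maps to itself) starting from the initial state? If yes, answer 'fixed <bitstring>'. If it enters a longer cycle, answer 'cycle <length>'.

Step 0: 0110
Step 1: G0=G3|G1=0|1=1 G1=G2&G3=1&0=0 G2=G2|G1=1|1=1 G3=G1|G3=1|0=1 -> 1011
Step 2: G0=G3|G1=1|0=1 G1=G2&G3=1&1=1 G2=G2|G1=1|0=1 G3=G1|G3=0|1=1 -> 1111
Step 3: G0=G3|G1=1|1=1 G1=G2&G3=1&1=1 G2=G2|G1=1|1=1 G3=G1|G3=1|1=1 -> 1111
Fixed point reached at step 2: 1111

Answer: fixed 1111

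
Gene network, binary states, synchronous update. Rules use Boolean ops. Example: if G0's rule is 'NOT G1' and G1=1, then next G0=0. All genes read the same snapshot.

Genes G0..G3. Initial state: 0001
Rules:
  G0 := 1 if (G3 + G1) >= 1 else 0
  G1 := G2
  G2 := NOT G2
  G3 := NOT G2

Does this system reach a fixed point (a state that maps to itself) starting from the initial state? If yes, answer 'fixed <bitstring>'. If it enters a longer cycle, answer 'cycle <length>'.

Step 0: 0001
Step 1: G0=(1+0>=1)=1 G1=G2=0 G2=NOT G2=NOT 0=1 G3=NOT G2=NOT 0=1 -> 1011
Step 2: G0=(1+0>=1)=1 G1=G2=1 G2=NOT G2=NOT 1=0 G3=NOT G2=NOT 1=0 -> 1100
Step 3: G0=(0+1>=1)=1 G1=G2=0 G2=NOT G2=NOT 0=1 G3=NOT G2=NOT 0=1 -> 1011
Cycle of length 2 starting at step 1 -> no fixed point

Answer: cycle 2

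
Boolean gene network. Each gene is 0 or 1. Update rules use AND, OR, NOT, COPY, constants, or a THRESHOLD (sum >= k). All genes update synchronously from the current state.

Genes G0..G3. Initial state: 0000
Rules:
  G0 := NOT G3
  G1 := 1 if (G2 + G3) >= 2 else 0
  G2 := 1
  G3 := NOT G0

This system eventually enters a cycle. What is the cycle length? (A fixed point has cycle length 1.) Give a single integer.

Answer: 2

Derivation:
Step 0: 0000
Step 1: G0=NOT G3=NOT 0=1 G1=(0+0>=2)=0 G2=1(const) G3=NOT G0=NOT 0=1 -> 1011
Step 2: G0=NOT G3=NOT 1=0 G1=(1+1>=2)=1 G2=1(const) G3=NOT G0=NOT 1=0 -> 0110
Step 3: G0=NOT G3=NOT 0=1 G1=(1+0>=2)=0 G2=1(const) G3=NOT G0=NOT 0=1 -> 1011
State from step 3 equals state from step 1 -> cycle length 2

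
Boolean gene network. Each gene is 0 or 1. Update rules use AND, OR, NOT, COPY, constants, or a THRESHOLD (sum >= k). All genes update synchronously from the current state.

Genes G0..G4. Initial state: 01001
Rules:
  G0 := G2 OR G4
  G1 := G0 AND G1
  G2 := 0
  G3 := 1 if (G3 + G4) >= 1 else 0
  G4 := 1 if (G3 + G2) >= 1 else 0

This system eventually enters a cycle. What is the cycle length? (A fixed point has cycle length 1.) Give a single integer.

Answer: 1

Derivation:
Step 0: 01001
Step 1: G0=G2|G4=0|1=1 G1=G0&G1=0&1=0 G2=0(const) G3=(0+1>=1)=1 G4=(0+0>=1)=0 -> 10010
Step 2: G0=G2|G4=0|0=0 G1=G0&G1=1&0=0 G2=0(const) G3=(1+0>=1)=1 G4=(1+0>=1)=1 -> 00011
Step 3: G0=G2|G4=0|1=1 G1=G0&G1=0&0=0 G2=0(const) G3=(1+1>=1)=1 G4=(1+0>=1)=1 -> 10011
Step 4: G0=G2|G4=0|1=1 G1=G0&G1=1&0=0 G2=0(const) G3=(1+1>=1)=1 G4=(1+0>=1)=1 -> 10011
State from step 4 equals state from step 3 -> cycle length 1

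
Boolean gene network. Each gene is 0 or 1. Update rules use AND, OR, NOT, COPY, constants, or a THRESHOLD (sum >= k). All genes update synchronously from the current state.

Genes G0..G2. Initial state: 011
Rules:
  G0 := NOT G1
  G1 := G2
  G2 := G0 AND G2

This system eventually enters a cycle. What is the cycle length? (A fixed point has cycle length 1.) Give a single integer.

Answer: 1

Derivation:
Step 0: 011
Step 1: G0=NOT G1=NOT 1=0 G1=G2=1 G2=G0&G2=0&1=0 -> 010
Step 2: G0=NOT G1=NOT 1=0 G1=G2=0 G2=G0&G2=0&0=0 -> 000
Step 3: G0=NOT G1=NOT 0=1 G1=G2=0 G2=G0&G2=0&0=0 -> 100
Step 4: G0=NOT G1=NOT 0=1 G1=G2=0 G2=G0&G2=1&0=0 -> 100
State from step 4 equals state from step 3 -> cycle length 1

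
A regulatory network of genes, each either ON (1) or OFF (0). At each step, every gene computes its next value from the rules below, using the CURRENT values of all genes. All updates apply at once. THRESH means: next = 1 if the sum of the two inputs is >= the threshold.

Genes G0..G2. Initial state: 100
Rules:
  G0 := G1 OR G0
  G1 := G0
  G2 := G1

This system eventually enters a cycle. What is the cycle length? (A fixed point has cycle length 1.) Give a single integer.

Step 0: 100
Step 1: G0=G1|G0=0|1=1 G1=G0=1 G2=G1=0 -> 110
Step 2: G0=G1|G0=1|1=1 G1=G0=1 G2=G1=1 -> 111
Step 3: G0=G1|G0=1|1=1 G1=G0=1 G2=G1=1 -> 111
State from step 3 equals state from step 2 -> cycle length 1

Answer: 1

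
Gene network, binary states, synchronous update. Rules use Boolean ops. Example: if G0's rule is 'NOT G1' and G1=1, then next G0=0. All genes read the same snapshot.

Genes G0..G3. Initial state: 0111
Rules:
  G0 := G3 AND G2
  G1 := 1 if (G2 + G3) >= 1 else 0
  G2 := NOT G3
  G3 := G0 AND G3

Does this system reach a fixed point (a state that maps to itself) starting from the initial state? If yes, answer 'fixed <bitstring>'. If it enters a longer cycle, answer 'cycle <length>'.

Answer: fixed 0110

Derivation:
Step 0: 0111
Step 1: G0=G3&G2=1&1=1 G1=(1+1>=1)=1 G2=NOT G3=NOT 1=0 G3=G0&G3=0&1=0 -> 1100
Step 2: G0=G3&G2=0&0=0 G1=(0+0>=1)=0 G2=NOT G3=NOT 0=1 G3=G0&G3=1&0=0 -> 0010
Step 3: G0=G3&G2=0&1=0 G1=(1+0>=1)=1 G2=NOT G3=NOT 0=1 G3=G0&G3=0&0=0 -> 0110
Step 4: G0=G3&G2=0&1=0 G1=(1+0>=1)=1 G2=NOT G3=NOT 0=1 G3=G0&G3=0&0=0 -> 0110
Fixed point reached at step 3: 0110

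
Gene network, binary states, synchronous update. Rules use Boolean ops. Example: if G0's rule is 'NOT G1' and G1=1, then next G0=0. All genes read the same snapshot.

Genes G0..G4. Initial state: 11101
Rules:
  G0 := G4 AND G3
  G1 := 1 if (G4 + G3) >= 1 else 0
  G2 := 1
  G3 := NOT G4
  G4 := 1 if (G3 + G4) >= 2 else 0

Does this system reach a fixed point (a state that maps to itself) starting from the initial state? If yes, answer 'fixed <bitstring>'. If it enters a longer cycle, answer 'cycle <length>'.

Step 0: 11101
Step 1: G0=G4&G3=1&0=0 G1=(1+0>=1)=1 G2=1(const) G3=NOT G4=NOT 1=0 G4=(0+1>=2)=0 -> 01100
Step 2: G0=G4&G3=0&0=0 G1=(0+0>=1)=0 G2=1(const) G3=NOT G4=NOT 0=1 G4=(0+0>=2)=0 -> 00110
Step 3: G0=G4&G3=0&1=0 G1=(0+1>=1)=1 G2=1(const) G3=NOT G4=NOT 0=1 G4=(1+0>=2)=0 -> 01110
Step 4: G0=G4&G3=0&1=0 G1=(0+1>=1)=1 G2=1(const) G3=NOT G4=NOT 0=1 G4=(1+0>=2)=0 -> 01110
Fixed point reached at step 3: 01110

Answer: fixed 01110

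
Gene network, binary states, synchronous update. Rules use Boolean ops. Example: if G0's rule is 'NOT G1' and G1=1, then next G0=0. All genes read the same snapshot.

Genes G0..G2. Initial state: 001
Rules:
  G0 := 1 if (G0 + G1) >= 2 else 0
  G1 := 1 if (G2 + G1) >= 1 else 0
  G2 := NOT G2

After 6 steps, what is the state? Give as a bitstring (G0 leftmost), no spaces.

Step 1: G0=(0+0>=2)=0 G1=(1+0>=1)=1 G2=NOT G2=NOT 1=0 -> 010
Step 2: G0=(0+1>=2)=0 G1=(0+1>=1)=1 G2=NOT G2=NOT 0=1 -> 011
Step 3: G0=(0+1>=2)=0 G1=(1+1>=1)=1 G2=NOT G2=NOT 1=0 -> 010
Step 4: G0=(0+1>=2)=0 G1=(0+1>=1)=1 G2=NOT G2=NOT 0=1 -> 011
Step 5: G0=(0+1>=2)=0 G1=(1+1>=1)=1 G2=NOT G2=NOT 1=0 -> 010
Step 6: G0=(0+1>=2)=0 G1=(0+1>=1)=1 G2=NOT G2=NOT 0=1 -> 011

011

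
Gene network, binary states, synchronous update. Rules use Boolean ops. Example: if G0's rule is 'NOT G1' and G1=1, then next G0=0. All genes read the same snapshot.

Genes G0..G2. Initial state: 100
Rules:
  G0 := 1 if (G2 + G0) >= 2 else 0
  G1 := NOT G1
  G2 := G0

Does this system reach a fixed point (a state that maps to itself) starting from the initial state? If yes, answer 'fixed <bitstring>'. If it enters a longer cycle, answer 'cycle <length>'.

Step 0: 100
Step 1: G0=(0+1>=2)=0 G1=NOT G1=NOT 0=1 G2=G0=1 -> 011
Step 2: G0=(1+0>=2)=0 G1=NOT G1=NOT 1=0 G2=G0=0 -> 000
Step 3: G0=(0+0>=2)=0 G1=NOT G1=NOT 0=1 G2=G0=0 -> 010
Step 4: G0=(0+0>=2)=0 G1=NOT G1=NOT 1=0 G2=G0=0 -> 000
Cycle of length 2 starting at step 2 -> no fixed point

Answer: cycle 2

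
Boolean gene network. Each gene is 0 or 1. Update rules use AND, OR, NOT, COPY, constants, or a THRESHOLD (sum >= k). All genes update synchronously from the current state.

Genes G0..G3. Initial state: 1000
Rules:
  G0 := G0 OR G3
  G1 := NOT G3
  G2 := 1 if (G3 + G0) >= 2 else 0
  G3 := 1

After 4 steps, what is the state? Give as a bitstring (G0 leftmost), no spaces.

Step 1: G0=G0|G3=1|0=1 G1=NOT G3=NOT 0=1 G2=(0+1>=2)=0 G3=1(const) -> 1101
Step 2: G0=G0|G3=1|1=1 G1=NOT G3=NOT 1=0 G2=(1+1>=2)=1 G3=1(const) -> 1011
Step 3: G0=G0|G3=1|1=1 G1=NOT G3=NOT 1=0 G2=(1+1>=2)=1 G3=1(const) -> 1011
Step 4: G0=G0|G3=1|1=1 G1=NOT G3=NOT 1=0 G2=(1+1>=2)=1 G3=1(const) -> 1011

1011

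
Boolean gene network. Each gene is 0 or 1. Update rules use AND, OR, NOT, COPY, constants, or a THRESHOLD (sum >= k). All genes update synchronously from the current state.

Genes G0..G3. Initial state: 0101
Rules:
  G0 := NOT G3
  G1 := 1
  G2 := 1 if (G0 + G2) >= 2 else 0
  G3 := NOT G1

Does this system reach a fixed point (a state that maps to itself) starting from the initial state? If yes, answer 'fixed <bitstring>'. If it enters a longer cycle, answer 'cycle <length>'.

Answer: fixed 1100

Derivation:
Step 0: 0101
Step 1: G0=NOT G3=NOT 1=0 G1=1(const) G2=(0+0>=2)=0 G3=NOT G1=NOT 1=0 -> 0100
Step 2: G0=NOT G3=NOT 0=1 G1=1(const) G2=(0+0>=2)=0 G3=NOT G1=NOT 1=0 -> 1100
Step 3: G0=NOT G3=NOT 0=1 G1=1(const) G2=(1+0>=2)=0 G3=NOT G1=NOT 1=0 -> 1100
Fixed point reached at step 2: 1100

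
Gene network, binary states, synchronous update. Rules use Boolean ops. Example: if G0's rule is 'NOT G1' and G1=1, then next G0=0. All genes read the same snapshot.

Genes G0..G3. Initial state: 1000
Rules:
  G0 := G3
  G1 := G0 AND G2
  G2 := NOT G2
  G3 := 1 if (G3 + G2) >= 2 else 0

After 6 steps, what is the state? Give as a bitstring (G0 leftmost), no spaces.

Step 1: G0=G3=0 G1=G0&G2=1&0=0 G2=NOT G2=NOT 0=1 G3=(0+0>=2)=0 -> 0010
Step 2: G0=G3=0 G1=G0&G2=0&1=0 G2=NOT G2=NOT 1=0 G3=(0+1>=2)=0 -> 0000
Step 3: G0=G3=0 G1=G0&G2=0&0=0 G2=NOT G2=NOT 0=1 G3=(0+0>=2)=0 -> 0010
Step 4: G0=G3=0 G1=G0&G2=0&1=0 G2=NOT G2=NOT 1=0 G3=(0+1>=2)=0 -> 0000
Step 5: G0=G3=0 G1=G0&G2=0&0=0 G2=NOT G2=NOT 0=1 G3=(0+0>=2)=0 -> 0010
Step 6: G0=G3=0 G1=G0&G2=0&1=0 G2=NOT G2=NOT 1=0 G3=(0+1>=2)=0 -> 0000

0000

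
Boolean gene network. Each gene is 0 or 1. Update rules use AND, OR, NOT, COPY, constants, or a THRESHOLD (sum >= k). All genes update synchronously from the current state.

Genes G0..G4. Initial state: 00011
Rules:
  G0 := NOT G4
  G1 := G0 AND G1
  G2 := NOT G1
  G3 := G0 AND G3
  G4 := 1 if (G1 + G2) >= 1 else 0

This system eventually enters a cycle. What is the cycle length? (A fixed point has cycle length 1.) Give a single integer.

Step 0: 00011
Step 1: G0=NOT G4=NOT 1=0 G1=G0&G1=0&0=0 G2=NOT G1=NOT 0=1 G3=G0&G3=0&1=0 G4=(0+0>=1)=0 -> 00100
Step 2: G0=NOT G4=NOT 0=1 G1=G0&G1=0&0=0 G2=NOT G1=NOT 0=1 G3=G0&G3=0&0=0 G4=(0+1>=1)=1 -> 10101
Step 3: G0=NOT G4=NOT 1=0 G1=G0&G1=1&0=0 G2=NOT G1=NOT 0=1 G3=G0&G3=1&0=0 G4=(0+1>=1)=1 -> 00101
Step 4: G0=NOT G4=NOT 1=0 G1=G0&G1=0&0=0 G2=NOT G1=NOT 0=1 G3=G0&G3=0&0=0 G4=(0+1>=1)=1 -> 00101
State from step 4 equals state from step 3 -> cycle length 1

Answer: 1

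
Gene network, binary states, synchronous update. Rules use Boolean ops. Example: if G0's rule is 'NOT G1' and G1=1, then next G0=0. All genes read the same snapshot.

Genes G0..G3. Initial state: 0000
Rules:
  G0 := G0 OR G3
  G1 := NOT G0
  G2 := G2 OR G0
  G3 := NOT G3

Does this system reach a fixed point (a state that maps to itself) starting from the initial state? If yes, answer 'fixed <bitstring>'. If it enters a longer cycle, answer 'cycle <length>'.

Step 0: 0000
Step 1: G0=G0|G3=0|0=0 G1=NOT G0=NOT 0=1 G2=G2|G0=0|0=0 G3=NOT G3=NOT 0=1 -> 0101
Step 2: G0=G0|G3=0|1=1 G1=NOT G0=NOT 0=1 G2=G2|G0=0|0=0 G3=NOT G3=NOT 1=0 -> 1100
Step 3: G0=G0|G3=1|0=1 G1=NOT G0=NOT 1=0 G2=G2|G0=0|1=1 G3=NOT G3=NOT 0=1 -> 1011
Step 4: G0=G0|G3=1|1=1 G1=NOT G0=NOT 1=0 G2=G2|G0=1|1=1 G3=NOT G3=NOT 1=0 -> 1010
Step 5: G0=G0|G3=1|0=1 G1=NOT G0=NOT 1=0 G2=G2|G0=1|1=1 G3=NOT G3=NOT 0=1 -> 1011
Cycle of length 2 starting at step 3 -> no fixed point

Answer: cycle 2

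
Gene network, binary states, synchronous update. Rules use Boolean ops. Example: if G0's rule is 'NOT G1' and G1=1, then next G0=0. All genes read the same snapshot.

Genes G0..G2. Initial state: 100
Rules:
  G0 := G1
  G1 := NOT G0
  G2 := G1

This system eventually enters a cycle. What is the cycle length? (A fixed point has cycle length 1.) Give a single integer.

Answer: 4

Derivation:
Step 0: 100
Step 1: G0=G1=0 G1=NOT G0=NOT 1=0 G2=G1=0 -> 000
Step 2: G0=G1=0 G1=NOT G0=NOT 0=1 G2=G1=0 -> 010
Step 3: G0=G1=1 G1=NOT G0=NOT 0=1 G2=G1=1 -> 111
Step 4: G0=G1=1 G1=NOT G0=NOT 1=0 G2=G1=1 -> 101
Step 5: G0=G1=0 G1=NOT G0=NOT 1=0 G2=G1=0 -> 000
State from step 5 equals state from step 1 -> cycle length 4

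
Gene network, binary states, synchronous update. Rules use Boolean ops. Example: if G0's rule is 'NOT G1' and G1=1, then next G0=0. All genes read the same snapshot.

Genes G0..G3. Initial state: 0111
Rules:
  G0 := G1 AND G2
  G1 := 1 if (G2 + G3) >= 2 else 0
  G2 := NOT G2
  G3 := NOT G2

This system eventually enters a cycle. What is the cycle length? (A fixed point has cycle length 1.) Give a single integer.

Answer: 2

Derivation:
Step 0: 0111
Step 1: G0=G1&G2=1&1=1 G1=(1+1>=2)=1 G2=NOT G2=NOT 1=0 G3=NOT G2=NOT 1=0 -> 1100
Step 2: G0=G1&G2=1&0=0 G1=(0+0>=2)=0 G2=NOT G2=NOT 0=1 G3=NOT G2=NOT 0=1 -> 0011
Step 3: G0=G1&G2=0&1=0 G1=(1+1>=2)=1 G2=NOT G2=NOT 1=0 G3=NOT G2=NOT 1=0 -> 0100
Step 4: G0=G1&G2=1&0=0 G1=(0+0>=2)=0 G2=NOT G2=NOT 0=1 G3=NOT G2=NOT 0=1 -> 0011
State from step 4 equals state from step 2 -> cycle length 2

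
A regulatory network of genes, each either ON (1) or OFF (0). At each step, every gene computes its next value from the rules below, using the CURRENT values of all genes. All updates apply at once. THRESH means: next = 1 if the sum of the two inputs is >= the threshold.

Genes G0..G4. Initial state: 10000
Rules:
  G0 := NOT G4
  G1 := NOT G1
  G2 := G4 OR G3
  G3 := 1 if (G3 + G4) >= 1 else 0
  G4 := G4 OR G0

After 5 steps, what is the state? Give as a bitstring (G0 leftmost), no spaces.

Step 1: G0=NOT G4=NOT 0=1 G1=NOT G1=NOT 0=1 G2=G4|G3=0|0=0 G3=(0+0>=1)=0 G4=G4|G0=0|1=1 -> 11001
Step 2: G0=NOT G4=NOT 1=0 G1=NOT G1=NOT 1=0 G2=G4|G3=1|0=1 G3=(0+1>=1)=1 G4=G4|G0=1|1=1 -> 00111
Step 3: G0=NOT G4=NOT 1=0 G1=NOT G1=NOT 0=1 G2=G4|G3=1|1=1 G3=(1+1>=1)=1 G4=G4|G0=1|0=1 -> 01111
Step 4: G0=NOT G4=NOT 1=0 G1=NOT G1=NOT 1=0 G2=G4|G3=1|1=1 G3=(1+1>=1)=1 G4=G4|G0=1|0=1 -> 00111
Step 5: G0=NOT G4=NOT 1=0 G1=NOT G1=NOT 0=1 G2=G4|G3=1|1=1 G3=(1+1>=1)=1 G4=G4|G0=1|0=1 -> 01111

01111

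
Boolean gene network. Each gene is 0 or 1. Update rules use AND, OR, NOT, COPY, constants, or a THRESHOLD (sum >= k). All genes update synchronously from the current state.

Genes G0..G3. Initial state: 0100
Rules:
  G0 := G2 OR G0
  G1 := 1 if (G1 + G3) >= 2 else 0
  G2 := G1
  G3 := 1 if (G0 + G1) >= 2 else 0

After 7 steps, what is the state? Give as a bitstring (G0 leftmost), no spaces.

Step 1: G0=G2|G0=0|0=0 G1=(1+0>=2)=0 G2=G1=1 G3=(0+1>=2)=0 -> 0010
Step 2: G0=G2|G0=1|0=1 G1=(0+0>=2)=0 G2=G1=0 G3=(0+0>=2)=0 -> 1000
Step 3: G0=G2|G0=0|1=1 G1=(0+0>=2)=0 G2=G1=0 G3=(1+0>=2)=0 -> 1000
Step 4: G0=G2|G0=0|1=1 G1=(0+0>=2)=0 G2=G1=0 G3=(1+0>=2)=0 -> 1000
Step 5: G0=G2|G0=0|1=1 G1=(0+0>=2)=0 G2=G1=0 G3=(1+0>=2)=0 -> 1000
Step 6: G0=G2|G0=0|1=1 G1=(0+0>=2)=0 G2=G1=0 G3=(1+0>=2)=0 -> 1000
Step 7: G0=G2|G0=0|1=1 G1=(0+0>=2)=0 G2=G1=0 G3=(1+0>=2)=0 -> 1000

1000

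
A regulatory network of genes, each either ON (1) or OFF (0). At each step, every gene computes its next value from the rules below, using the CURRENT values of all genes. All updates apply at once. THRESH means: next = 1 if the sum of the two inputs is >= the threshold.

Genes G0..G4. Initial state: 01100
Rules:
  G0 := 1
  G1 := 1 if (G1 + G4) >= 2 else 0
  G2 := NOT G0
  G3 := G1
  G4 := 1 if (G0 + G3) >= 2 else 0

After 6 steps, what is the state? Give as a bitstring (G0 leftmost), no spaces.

Step 1: G0=1(const) G1=(1+0>=2)=0 G2=NOT G0=NOT 0=1 G3=G1=1 G4=(0+0>=2)=0 -> 10110
Step 2: G0=1(const) G1=(0+0>=2)=0 G2=NOT G0=NOT 1=0 G3=G1=0 G4=(1+1>=2)=1 -> 10001
Step 3: G0=1(const) G1=(0+1>=2)=0 G2=NOT G0=NOT 1=0 G3=G1=0 G4=(1+0>=2)=0 -> 10000
Step 4: G0=1(const) G1=(0+0>=2)=0 G2=NOT G0=NOT 1=0 G3=G1=0 G4=(1+0>=2)=0 -> 10000
Step 5: G0=1(const) G1=(0+0>=2)=0 G2=NOT G0=NOT 1=0 G3=G1=0 G4=(1+0>=2)=0 -> 10000
Step 6: G0=1(const) G1=(0+0>=2)=0 G2=NOT G0=NOT 1=0 G3=G1=0 G4=(1+0>=2)=0 -> 10000

10000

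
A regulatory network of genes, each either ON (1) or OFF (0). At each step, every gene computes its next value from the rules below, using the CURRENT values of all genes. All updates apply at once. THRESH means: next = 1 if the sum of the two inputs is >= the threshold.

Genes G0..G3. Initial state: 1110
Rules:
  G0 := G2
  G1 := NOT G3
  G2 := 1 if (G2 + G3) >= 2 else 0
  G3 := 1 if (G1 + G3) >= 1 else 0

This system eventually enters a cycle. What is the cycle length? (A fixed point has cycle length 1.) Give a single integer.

Answer: 1

Derivation:
Step 0: 1110
Step 1: G0=G2=1 G1=NOT G3=NOT 0=1 G2=(1+0>=2)=0 G3=(1+0>=1)=1 -> 1101
Step 2: G0=G2=0 G1=NOT G3=NOT 1=0 G2=(0+1>=2)=0 G3=(1+1>=1)=1 -> 0001
Step 3: G0=G2=0 G1=NOT G3=NOT 1=0 G2=(0+1>=2)=0 G3=(0+1>=1)=1 -> 0001
State from step 3 equals state from step 2 -> cycle length 1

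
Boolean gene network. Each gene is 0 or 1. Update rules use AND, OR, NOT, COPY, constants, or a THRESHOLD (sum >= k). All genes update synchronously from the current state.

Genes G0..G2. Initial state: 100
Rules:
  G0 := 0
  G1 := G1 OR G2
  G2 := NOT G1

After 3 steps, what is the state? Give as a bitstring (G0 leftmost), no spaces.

Step 1: G0=0(const) G1=G1|G2=0|0=0 G2=NOT G1=NOT 0=1 -> 001
Step 2: G0=0(const) G1=G1|G2=0|1=1 G2=NOT G1=NOT 0=1 -> 011
Step 3: G0=0(const) G1=G1|G2=1|1=1 G2=NOT G1=NOT 1=0 -> 010

010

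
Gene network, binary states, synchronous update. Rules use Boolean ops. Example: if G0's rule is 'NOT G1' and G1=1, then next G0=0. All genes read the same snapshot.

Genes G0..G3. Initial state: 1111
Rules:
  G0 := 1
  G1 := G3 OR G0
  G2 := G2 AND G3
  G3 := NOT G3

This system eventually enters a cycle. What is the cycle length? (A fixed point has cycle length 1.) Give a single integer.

Answer: 2

Derivation:
Step 0: 1111
Step 1: G0=1(const) G1=G3|G0=1|1=1 G2=G2&G3=1&1=1 G3=NOT G3=NOT 1=0 -> 1110
Step 2: G0=1(const) G1=G3|G0=0|1=1 G2=G2&G3=1&0=0 G3=NOT G3=NOT 0=1 -> 1101
Step 3: G0=1(const) G1=G3|G0=1|1=1 G2=G2&G3=0&1=0 G3=NOT G3=NOT 1=0 -> 1100
Step 4: G0=1(const) G1=G3|G0=0|1=1 G2=G2&G3=0&0=0 G3=NOT G3=NOT 0=1 -> 1101
State from step 4 equals state from step 2 -> cycle length 2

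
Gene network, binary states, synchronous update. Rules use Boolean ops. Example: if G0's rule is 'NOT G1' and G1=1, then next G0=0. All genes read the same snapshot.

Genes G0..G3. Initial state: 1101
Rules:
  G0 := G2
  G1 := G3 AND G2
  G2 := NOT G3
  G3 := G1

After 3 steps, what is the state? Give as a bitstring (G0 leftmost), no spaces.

Step 1: G0=G2=0 G1=G3&G2=1&0=0 G2=NOT G3=NOT 1=0 G3=G1=1 -> 0001
Step 2: G0=G2=0 G1=G3&G2=1&0=0 G2=NOT G3=NOT 1=0 G3=G1=0 -> 0000
Step 3: G0=G2=0 G1=G3&G2=0&0=0 G2=NOT G3=NOT 0=1 G3=G1=0 -> 0010

0010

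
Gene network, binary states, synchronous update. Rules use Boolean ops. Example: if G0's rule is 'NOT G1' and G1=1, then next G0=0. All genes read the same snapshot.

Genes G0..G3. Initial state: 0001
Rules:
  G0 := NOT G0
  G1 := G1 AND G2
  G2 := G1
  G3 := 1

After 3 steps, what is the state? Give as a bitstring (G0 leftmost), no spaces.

Step 1: G0=NOT G0=NOT 0=1 G1=G1&G2=0&0=0 G2=G1=0 G3=1(const) -> 1001
Step 2: G0=NOT G0=NOT 1=0 G1=G1&G2=0&0=0 G2=G1=0 G3=1(const) -> 0001
Step 3: G0=NOT G0=NOT 0=1 G1=G1&G2=0&0=0 G2=G1=0 G3=1(const) -> 1001

1001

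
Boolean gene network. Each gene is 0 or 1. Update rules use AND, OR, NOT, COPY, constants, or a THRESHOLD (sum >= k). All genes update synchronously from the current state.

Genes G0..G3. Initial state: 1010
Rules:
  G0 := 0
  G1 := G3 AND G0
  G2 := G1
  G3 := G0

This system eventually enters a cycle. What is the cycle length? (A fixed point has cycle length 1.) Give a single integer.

Step 0: 1010
Step 1: G0=0(const) G1=G3&G0=0&1=0 G2=G1=0 G3=G0=1 -> 0001
Step 2: G0=0(const) G1=G3&G0=1&0=0 G2=G1=0 G3=G0=0 -> 0000
Step 3: G0=0(const) G1=G3&G0=0&0=0 G2=G1=0 G3=G0=0 -> 0000
State from step 3 equals state from step 2 -> cycle length 1

Answer: 1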